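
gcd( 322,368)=46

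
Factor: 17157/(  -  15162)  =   - 43/38 = -  2^( -1 )*19^( - 1)* 43^1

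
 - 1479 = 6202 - 7681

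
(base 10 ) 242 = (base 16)F2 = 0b11110010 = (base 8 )362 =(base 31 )7p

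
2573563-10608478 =-8034915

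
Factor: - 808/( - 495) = 2^3*3^(  -  2)*5^( - 1 )*11^( - 1)*101^1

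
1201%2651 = 1201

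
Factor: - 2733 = - 3^1*911^1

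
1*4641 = 4641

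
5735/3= 5735/3 = 1911.67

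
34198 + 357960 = 392158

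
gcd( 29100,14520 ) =60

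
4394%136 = 42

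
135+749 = 884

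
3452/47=3452/47 = 73.45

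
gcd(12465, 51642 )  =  9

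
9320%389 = 373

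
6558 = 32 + 6526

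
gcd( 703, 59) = 1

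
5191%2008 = 1175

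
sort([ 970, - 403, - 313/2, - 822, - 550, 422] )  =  [ -822,-550, - 403,-313/2,422, 970]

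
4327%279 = 142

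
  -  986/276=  - 493/138=- 3.57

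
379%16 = 11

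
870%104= 38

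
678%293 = 92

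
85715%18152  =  13107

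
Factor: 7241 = 13^1*557^1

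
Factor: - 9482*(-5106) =48415092 =2^2*3^1*11^1*23^1*37^1*431^1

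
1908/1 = 1908 = 1908.00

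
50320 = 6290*8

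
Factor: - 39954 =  - 2^1 *3^1*6659^1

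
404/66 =6 + 4/33 = 6.12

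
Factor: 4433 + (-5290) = -857^1 = - 857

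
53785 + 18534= 72319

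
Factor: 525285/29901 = 175095/9967 = 3^3*5^1* 1297^1*9967^ ( - 1 )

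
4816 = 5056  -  240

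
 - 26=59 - 85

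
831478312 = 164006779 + 667471533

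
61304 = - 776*(-79)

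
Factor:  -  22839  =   - 3^1*23^1*331^1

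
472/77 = 6  +  10/77 = 6.13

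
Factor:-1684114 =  - 2^1*97^1* 8681^1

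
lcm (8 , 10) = 40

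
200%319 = 200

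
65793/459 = 21931/153  =  143.34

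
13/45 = 13/45 = 0.29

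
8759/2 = 4379 + 1/2 = 4379.50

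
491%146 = 53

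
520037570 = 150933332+369104238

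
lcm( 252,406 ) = 7308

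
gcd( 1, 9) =1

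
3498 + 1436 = 4934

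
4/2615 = 4/2615 = 0.00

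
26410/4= 13205/2 = 6602.50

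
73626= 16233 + 57393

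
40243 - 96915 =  - 56672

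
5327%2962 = 2365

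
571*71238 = 40676898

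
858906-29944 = 828962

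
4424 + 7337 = 11761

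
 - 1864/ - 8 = 233 +0/1 = 233.00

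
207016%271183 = 207016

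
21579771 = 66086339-44506568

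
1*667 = 667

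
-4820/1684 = -1205/421 = - 2.86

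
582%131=58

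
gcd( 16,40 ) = 8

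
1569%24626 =1569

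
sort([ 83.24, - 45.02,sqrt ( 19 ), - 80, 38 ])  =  [  -  80, - 45.02,sqrt( 19), 38,83.24 ]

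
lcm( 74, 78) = 2886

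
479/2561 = 479/2561 = 0.19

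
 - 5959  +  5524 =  - 435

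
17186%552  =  74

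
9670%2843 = 1141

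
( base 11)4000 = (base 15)189e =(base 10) 5324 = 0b1010011001100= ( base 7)21344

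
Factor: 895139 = 7^1*127877^1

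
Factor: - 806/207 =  - 2^1 * 3^( - 2)*13^1*23^ ( - 1)*31^1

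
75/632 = 75/632 = 0.12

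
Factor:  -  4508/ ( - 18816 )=2^(-5 )*3^( - 1 )*23^1 = 23/96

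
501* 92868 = 46526868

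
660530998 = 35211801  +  625319197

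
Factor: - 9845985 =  - 3^1*5^1* 67^1 * 97^1 * 101^1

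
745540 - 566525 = 179015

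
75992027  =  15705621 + 60286406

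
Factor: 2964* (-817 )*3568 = -8640225984=-2^6*3^1*13^1*19^2*43^1*223^1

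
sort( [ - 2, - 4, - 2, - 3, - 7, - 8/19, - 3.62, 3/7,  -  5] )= [ - 7, - 5, - 4, - 3.62,-3, - 2, - 2, - 8/19, 3/7 ] 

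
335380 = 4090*82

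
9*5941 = 53469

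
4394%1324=422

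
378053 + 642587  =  1020640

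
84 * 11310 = 950040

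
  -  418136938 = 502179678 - 920316616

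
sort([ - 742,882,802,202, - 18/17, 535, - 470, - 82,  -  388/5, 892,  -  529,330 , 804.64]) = [ - 742,-529, - 470, - 82 , - 388/5, - 18/17, 202, 330,535,  802,  804.64,  882, 892]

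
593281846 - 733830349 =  - 140548503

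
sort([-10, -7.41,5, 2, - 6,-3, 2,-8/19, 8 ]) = [ - 10, -7.41,-6, - 3, - 8/19,2,2, 5 , 8] 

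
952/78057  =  136/11151  =  0.01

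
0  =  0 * 4116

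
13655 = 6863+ 6792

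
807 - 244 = 563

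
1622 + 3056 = 4678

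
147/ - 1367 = -147/1367 = - 0.11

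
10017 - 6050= 3967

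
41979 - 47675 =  - 5696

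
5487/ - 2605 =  - 5487/2605  =  -2.11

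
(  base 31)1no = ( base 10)1698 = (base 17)5EF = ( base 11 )1304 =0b11010100010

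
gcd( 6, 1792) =2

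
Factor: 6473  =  6473^1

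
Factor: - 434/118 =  -217/59= - 7^1*31^1*59^( - 1 )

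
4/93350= 2/46675=0.00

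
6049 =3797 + 2252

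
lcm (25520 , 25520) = 25520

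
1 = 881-880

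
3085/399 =7 + 292/399 = 7.73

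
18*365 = 6570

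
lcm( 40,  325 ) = 2600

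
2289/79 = 2289/79 = 28.97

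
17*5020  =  85340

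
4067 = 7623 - 3556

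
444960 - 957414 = - 512454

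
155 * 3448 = 534440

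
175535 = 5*35107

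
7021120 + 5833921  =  12855041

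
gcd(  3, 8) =1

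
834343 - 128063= 706280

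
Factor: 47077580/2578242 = 2^1*3^(- 1 )* 5^1*11^1*431^( - 1)*997^( - 1)*213989^1 = 23538790/1289121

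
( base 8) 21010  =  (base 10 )8712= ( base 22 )I00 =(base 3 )102221200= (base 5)234322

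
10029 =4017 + 6012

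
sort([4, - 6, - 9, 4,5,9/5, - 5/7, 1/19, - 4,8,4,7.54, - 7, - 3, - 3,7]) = [ - 9, - 7, - 6, - 4, - 3, - 3, - 5/7, 1/19, 9/5,4,4, 4, 5 , 7,7.54,  8]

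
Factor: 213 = 3^1 * 71^1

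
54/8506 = 27/4253 = 0.01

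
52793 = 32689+20104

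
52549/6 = 8758 + 1/6= 8758.17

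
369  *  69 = 25461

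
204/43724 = 3/643 = 0.00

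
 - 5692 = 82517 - 88209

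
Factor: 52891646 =2^1*1237^1 * 21379^1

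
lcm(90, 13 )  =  1170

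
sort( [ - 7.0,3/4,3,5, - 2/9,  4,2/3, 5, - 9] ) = [ - 9, - 7.0, - 2/9 , 2/3, 3/4,3,4,5, 5 ] 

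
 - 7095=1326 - 8421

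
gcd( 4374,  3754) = 2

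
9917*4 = 39668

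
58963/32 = 58963/32 = 1842.59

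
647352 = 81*7992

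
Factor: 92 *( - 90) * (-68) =2^5 * 3^2 * 5^1*17^1*23^1 = 563040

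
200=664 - 464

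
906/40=453/20 = 22.65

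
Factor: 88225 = 5^2*3529^1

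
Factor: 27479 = 27479^1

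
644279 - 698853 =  - 54574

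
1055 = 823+232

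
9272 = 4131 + 5141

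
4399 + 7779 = 12178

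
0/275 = 0= 0.00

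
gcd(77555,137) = 1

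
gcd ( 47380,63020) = 460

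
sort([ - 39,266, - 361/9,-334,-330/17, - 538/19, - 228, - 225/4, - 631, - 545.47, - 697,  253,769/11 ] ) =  [  -  697, - 631 ,-545.47, - 334,  -  228,-225/4,-361/9, - 39, -538/19,-330/17 , 769/11,253, 266 ]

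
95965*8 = 767720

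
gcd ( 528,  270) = 6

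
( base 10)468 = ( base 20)138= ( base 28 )GK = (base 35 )DD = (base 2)111010100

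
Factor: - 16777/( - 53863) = 19^1*61^(-1) = 19/61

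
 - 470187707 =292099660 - 762287367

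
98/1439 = 98/1439  =  0.07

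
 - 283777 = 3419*( - 83)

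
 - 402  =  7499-7901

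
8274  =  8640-366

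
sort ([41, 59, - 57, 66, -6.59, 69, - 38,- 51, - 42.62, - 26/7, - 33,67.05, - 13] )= [ - 57  , - 51, - 42.62, - 38, - 33,  -  13, - 6.59, - 26/7,41, 59, 66, 67.05, 69]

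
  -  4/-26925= 4/26925 = 0.00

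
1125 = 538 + 587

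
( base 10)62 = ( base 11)57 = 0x3E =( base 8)76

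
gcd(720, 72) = 72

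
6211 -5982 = 229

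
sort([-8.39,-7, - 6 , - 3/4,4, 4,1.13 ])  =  [-8.39,- 7, - 6, - 3/4, 1.13,4, 4]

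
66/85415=6/7765 = 0.00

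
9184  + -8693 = 491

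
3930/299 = 3930/299 = 13.14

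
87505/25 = 3500+1/5= 3500.20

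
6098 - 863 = 5235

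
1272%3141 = 1272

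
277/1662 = 1/6 = 0.17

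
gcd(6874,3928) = 982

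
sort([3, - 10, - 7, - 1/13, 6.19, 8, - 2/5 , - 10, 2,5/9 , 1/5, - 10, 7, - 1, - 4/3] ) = [ - 10, - 10 ,- 10 , - 7, - 4/3, - 1, - 2/5, - 1/13 , 1/5, 5/9,2, 3,  6.19,7, 8]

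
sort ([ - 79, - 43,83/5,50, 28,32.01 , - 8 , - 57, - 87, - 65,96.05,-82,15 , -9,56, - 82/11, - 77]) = [ - 87,  -  82, - 79 ,  -  77 , - 65, - 57,-43, - 9,-8, - 82/11,  15,83/5,28,32.01, 50,56,96.05 ]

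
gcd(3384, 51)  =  3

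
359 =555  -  196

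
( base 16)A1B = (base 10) 2587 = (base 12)15B7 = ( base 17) 8G3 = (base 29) 326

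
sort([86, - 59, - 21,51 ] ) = [ - 59, - 21, 51,  86 ] 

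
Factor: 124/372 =3^( - 1) = 1/3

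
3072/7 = 3072/7=438.86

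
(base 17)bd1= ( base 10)3401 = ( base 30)3NB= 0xD49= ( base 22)70D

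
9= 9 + 0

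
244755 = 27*9065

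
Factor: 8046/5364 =3/2= 2^( - 1 )*3^1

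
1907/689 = 2 + 529/689= 2.77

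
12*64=768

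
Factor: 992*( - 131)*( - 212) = 27549824 = 2^7*31^1 * 53^1*131^1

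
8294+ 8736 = 17030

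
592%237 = 118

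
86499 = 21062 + 65437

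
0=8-8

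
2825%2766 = 59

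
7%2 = 1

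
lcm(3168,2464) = 22176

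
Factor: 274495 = 5^1*13^1 *41^1 * 103^1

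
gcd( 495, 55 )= 55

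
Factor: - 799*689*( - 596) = 328104556 = 2^2 * 13^1*17^1*47^1*53^1 * 149^1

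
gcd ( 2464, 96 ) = 32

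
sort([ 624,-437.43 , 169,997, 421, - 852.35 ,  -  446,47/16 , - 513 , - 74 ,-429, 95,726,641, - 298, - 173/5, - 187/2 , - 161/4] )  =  [ - 852.35 , - 513,-446, - 437.43, - 429, - 298 , - 187/2,-74 ,-161/4, - 173/5,47/16,95,169,421, 624,  641,726,997] 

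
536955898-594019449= - 57063551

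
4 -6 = - 2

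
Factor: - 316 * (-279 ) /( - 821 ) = -2^2 * 3^2*31^1*79^1*821^( - 1) = - 88164/821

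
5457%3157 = 2300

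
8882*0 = 0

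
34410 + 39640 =74050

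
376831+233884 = 610715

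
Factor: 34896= 2^4 *3^1*727^1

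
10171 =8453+1718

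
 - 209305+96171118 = 95961813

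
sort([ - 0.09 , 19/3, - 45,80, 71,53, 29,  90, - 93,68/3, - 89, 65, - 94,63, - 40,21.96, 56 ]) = [ - 94,-93, - 89 , - 45, - 40, - 0.09, 19/3, 21.96, 68/3,29, 53,56, 63,65, 71,80,90 ]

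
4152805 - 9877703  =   - 5724898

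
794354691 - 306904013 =487450678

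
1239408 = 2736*453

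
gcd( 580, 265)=5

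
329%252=77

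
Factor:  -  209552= -2^4*7^1*1871^1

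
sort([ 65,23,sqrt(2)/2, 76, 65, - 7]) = [ - 7,sqrt(2)/2,23, 65, 65,76]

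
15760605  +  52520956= 68281561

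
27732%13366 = 1000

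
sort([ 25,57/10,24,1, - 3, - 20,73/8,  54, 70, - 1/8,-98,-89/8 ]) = [-98 , - 20  ,- 89/8, - 3, - 1/8,1, 57/10,73/8, 24,25,54, 70] 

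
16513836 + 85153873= 101667709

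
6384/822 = 1064/137 = 7.77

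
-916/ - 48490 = 458/24245 = 0.02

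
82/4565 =82/4565 = 0.02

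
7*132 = 924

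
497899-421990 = 75909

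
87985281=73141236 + 14844045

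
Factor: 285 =3^1*5^1 *19^1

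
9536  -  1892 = 7644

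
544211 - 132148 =412063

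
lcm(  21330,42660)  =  42660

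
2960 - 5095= - 2135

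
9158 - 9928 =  - 770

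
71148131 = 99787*713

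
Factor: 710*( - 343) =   -  2^1*5^1*7^3*71^1  =  - 243530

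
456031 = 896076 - 440045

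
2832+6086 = 8918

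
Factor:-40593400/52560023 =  - 2^3*5^2*19^( - 1)  *202967^1*2766317^( - 1 )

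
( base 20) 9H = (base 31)6b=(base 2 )11000101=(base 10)197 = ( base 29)6n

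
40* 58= 2320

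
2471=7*353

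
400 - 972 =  - 572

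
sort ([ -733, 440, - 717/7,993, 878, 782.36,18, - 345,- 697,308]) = [ - 733, - 697,  -  345,  -  717/7, 18, 308, 440,782.36,878, 993 ] 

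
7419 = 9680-2261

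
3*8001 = 24003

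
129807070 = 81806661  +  48000409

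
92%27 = 11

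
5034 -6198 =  - 1164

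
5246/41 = 5246/41 = 127.95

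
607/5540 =607/5540 = 0.11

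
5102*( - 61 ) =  - 311222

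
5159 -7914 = - 2755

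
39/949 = 3/73 = 0.04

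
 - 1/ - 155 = 1/155 = 0.01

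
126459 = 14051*9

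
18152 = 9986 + 8166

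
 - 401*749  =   - 300349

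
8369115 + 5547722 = 13916837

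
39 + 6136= 6175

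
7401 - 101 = 7300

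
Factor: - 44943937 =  - 17^1*37^1* 71453^1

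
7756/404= 1939/101 = 19.20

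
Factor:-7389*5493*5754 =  - 233542068858 = - 2^1*3^4 * 7^1*137^1*821^1*1831^1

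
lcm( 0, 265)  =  0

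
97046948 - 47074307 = 49972641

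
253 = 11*23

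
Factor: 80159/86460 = 2^( - 2 )*3^( - 1 )*5^( - 1)*11^(  -  1)*71^1*131^(-1)*1129^1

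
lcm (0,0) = 0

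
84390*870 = 73419300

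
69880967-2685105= 67195862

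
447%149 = 0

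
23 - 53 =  - 30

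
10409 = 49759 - 39350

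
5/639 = 5/639 = 0.01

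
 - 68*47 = - 3196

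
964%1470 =964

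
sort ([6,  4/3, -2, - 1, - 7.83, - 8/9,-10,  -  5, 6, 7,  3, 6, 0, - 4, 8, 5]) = [ - 10 , - 7.83, - 5,- 4, -2, - 1, - 8/9, 0,4/3 , 3, 5,6, 6 , 6 , 7,8]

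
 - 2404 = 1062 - 3466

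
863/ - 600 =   -  2 + 337/600 =- 1.44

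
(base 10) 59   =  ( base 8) 73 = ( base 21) 2h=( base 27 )25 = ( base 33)1q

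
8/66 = 4/33 = 0.12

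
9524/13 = 732 + 8/13= 732.62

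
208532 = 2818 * 74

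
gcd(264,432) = 24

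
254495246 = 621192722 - 366697476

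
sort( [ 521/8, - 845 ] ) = [-845,521/8]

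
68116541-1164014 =66952527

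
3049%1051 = 947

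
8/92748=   2/23187 = 0.00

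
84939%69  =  0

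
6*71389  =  428334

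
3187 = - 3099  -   - 6286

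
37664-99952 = -62288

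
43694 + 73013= 116707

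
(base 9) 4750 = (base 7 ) 13200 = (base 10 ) 3528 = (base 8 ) 6710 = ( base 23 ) 6f9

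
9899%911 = 789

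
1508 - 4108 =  - 2600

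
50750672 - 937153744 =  - 886403072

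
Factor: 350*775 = 271250 = 2^1*5^4*7^1 * 31^1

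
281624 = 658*428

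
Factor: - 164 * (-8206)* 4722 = 6354792048 =2^4*3^1*11^1*41^1*373^1*787^1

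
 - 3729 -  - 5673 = 1944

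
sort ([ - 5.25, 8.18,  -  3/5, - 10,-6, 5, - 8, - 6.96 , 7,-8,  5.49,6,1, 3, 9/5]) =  [ - 10 , - 8, - 8, - 6.96, - 6, - 5.25, - 3/5, 1, 9/5, 3, 5,  5.49, 6, 7,8.18 ]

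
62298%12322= 688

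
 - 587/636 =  -587/636 = - 0.92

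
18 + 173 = 191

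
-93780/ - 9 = 10420+0/1= 10420.00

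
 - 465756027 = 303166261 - 768922288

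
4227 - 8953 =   -  4726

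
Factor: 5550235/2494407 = 3^( - 1 )* 5^1 *127^( - 1 )*601^1*1847^1 * 6547^( - 1)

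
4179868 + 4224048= 8403916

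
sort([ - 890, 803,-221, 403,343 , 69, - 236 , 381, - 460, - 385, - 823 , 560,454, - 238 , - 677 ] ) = [-890  , - 823, - 677, -460,-385,  -  238, - 236,  -  221,69,343, 381,403,454,560 , 803] 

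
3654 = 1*3654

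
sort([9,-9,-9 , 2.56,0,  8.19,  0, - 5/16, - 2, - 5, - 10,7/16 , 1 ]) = [ - 10, - 9, - 9, - 5, - 2, - 5/16, 0,  0, 7/16, 1, 2.56,8.19, 9 ]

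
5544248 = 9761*568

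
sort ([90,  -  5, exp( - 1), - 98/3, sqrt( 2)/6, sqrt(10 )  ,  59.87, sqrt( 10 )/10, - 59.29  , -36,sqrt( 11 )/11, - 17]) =[ - 59.29, - 36, - 98/3,-17 , - 5, sqrt( 2)/6 , sqrt( 11)/11, sqrt( 10 )/10, exp( - 1 ), sqrt(10),59.87,90 ]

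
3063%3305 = 3063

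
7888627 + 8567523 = 16456150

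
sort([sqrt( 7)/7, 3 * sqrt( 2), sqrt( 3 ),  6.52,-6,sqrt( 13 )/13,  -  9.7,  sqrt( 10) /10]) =[ - 9.7, - 6,sqrt( 13 ) /13,sqrt ( 10 ) /10, sqrt (7 ) /7, sqrt( 3 ), 3*sqrt (2 ) , 6.52 ] 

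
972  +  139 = 1111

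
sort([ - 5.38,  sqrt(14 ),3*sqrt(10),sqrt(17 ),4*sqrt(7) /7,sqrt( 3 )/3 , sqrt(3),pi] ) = [ - 5.38 , sqrt (3 )/3,4*sqrt(7)/7,  sqrt( 3 ), pi,sqrt( 14),sqrt(17 ),3*sqrt(10)]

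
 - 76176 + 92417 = 16241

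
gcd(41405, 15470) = 455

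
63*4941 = 311283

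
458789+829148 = 1287937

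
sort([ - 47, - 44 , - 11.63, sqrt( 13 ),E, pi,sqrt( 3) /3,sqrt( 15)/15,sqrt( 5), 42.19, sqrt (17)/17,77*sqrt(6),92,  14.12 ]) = [-47, - 44, - 11.63 , sqrt ( 17)/17,  sqrt( 15) /15,sqrt(3)/3,  sqrt(5 ), E,pi,  sqrt(13),  14.12, 42.19 , 92,77*sqrt( 6 ) ] 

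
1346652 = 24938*54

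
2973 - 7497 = -4524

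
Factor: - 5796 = - 2^2*3^2*7^1*23^1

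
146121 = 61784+84337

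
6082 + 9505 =15587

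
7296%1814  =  40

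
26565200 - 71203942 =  -44638742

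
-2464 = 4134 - 6598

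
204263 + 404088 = 608351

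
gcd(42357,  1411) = 1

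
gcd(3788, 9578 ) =2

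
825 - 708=117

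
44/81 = 44/81 = 0.54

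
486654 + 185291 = 671945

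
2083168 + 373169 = 2456337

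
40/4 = 10 = 10.00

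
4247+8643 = 12890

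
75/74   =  1 + 1/74 = 1.01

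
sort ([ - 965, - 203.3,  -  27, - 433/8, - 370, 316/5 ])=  [ - 965, - 370, - 203.3, - 433/8, - 27, 316/5 ] 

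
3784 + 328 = 4112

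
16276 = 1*16276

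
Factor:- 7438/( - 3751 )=2^1*11^(-2)*31^( - 1 )*3719^1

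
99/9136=99/9136 = 0.01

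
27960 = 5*5592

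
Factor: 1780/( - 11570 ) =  -2^1*13^(-1 ) = - 2/13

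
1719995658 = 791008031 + 928987627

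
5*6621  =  33105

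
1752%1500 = 252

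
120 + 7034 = 7154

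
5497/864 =6 + 313/864 = 6.36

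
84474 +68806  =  153280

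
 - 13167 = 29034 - 42201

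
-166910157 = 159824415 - 326734572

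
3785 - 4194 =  - 409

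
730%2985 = 730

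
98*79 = 7742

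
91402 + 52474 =143876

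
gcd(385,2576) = 7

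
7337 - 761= 6576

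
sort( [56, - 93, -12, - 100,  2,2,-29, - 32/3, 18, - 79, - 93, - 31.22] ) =[ - 100, - 93, - 93, - 79, - 31.22, - 29,-12,-32/3,2, 2, 18,56]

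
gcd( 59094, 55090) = 14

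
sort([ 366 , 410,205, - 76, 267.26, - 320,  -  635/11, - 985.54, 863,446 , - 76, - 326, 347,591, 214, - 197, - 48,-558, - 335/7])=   [ - 985.54, - 558, - 326, - 320, - 197, - 76,-76, - 635/11  ,- 48 , - 335/7, 205, 214, 267.26, 347, 366 , 410, 446, 591 , 863] 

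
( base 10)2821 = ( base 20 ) 711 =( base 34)2ex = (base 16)B05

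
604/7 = 604/7 = 86.29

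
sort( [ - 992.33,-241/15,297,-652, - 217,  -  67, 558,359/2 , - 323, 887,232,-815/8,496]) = [-992.33,-652, - 323, - 217,-815/8,  -  67, - 241/15, 359/2,232,297, 496,558,887 ]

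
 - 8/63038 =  - 4/31519= - 0.00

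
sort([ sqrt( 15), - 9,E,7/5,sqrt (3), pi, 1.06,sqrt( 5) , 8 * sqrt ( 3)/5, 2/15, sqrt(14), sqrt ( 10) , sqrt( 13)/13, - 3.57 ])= [ - 9, - 3.57,2/15,sqrt (13)/13,1.06,7/5,sqrt( 3),sqrt( 5 ),E,8*sqrt(3)/5,pi,sqrt(10),  sqrt(14 ) , sqrt(15)] 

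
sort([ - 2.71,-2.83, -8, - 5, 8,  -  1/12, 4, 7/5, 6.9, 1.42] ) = [ - 8, - 5, - 2.83,-2.71, - 1/12, 7/5, 1.42, 4, 6.9, 8]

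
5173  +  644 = 5817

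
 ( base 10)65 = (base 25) 2F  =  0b1000001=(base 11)5A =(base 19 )38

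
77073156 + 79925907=156999063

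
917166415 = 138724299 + 778442116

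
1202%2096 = 1202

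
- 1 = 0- 1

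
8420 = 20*421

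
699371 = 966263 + -266892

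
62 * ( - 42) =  - 2604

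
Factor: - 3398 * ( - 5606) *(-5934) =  - 113037881592 = - 2^3 * 3^1 *23^1*43^1*1699^1*2803^1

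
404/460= 101/115= 0.88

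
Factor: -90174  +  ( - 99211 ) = - 5^1*7^2*773^1= - 189385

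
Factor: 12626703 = 3^2 *31^1*167^1*271^1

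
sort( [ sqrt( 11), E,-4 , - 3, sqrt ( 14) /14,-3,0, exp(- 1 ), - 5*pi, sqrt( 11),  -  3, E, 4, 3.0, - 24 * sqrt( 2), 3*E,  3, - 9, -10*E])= [ - 24 *sqrt(2), - 10* E,-5*pi, - 9, - 4,-3, - 3, - 3 , 0, sqrt( 14)/14, exp( -1), E, E, 3.0, 3, sqrt( 11 ), sqrt( 11),4, 3*E]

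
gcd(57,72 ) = 3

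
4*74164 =296656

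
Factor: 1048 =2^3*131^1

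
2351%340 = 311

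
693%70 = 63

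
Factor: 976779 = 3^4 * 31^1*389^1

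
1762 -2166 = - 404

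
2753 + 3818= 6571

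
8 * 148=1184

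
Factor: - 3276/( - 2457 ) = 4/3 = 2^2*3^( - 1) 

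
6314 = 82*77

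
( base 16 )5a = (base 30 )30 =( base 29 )33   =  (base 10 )90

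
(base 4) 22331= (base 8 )1275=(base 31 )mj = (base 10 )701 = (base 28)p1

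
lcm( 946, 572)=24596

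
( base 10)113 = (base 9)135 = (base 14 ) 81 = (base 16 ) 71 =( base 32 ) 3H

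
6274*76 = 476824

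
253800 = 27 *9400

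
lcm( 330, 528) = 2640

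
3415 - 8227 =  - 4812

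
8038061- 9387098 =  - 1349037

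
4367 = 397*11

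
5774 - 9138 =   -  3364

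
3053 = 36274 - 33221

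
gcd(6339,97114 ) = 1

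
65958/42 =10993/7 =1570.43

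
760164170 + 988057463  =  1748221633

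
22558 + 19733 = 42291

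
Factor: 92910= 2^1*3^1*5^1*19^1*163^1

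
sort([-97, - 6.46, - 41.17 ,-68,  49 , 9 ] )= [ - 97 , - 68, - 41.17,  -  6.46,  9 , 49 ] 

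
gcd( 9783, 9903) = 3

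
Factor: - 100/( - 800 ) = 2^( - 3)  =  1/8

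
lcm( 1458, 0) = 0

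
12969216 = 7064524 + 5904692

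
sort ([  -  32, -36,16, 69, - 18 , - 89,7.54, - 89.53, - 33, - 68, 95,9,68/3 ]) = [ - 89.53, - 89, - 68 ,-36, - 33, - 32, - 18,7.54, 9, 16,  68/3, 69, 95] 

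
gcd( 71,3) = 1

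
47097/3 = 15699 = 15699.00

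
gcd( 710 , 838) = 2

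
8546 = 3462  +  5084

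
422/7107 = 422/7107 =0.06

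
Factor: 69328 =2^4*7^1*619^1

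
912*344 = 313728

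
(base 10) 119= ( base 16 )77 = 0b1110111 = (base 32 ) 3n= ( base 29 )43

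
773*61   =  47153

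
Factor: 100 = 2^2*5^2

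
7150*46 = 328900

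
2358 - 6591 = - 4233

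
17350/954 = 8675/477 = 18.19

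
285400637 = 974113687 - 688713050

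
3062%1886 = 1176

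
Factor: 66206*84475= 2^1 * 5^2*7^1*31^1*109^1*4729^1= 5592751850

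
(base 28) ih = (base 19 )188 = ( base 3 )201022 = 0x209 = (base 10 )521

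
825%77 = 55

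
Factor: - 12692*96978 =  - 1230844776 = -2^3*3^1 * 7^1*19^1*167^1*2309^1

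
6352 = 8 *794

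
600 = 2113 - 1513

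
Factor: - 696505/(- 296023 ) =5^1*7^(  -  1)*13^( - 1 )*3253^( - 1)*139301^1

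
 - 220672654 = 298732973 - 519405627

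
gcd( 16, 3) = 1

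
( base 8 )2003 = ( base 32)103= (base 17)397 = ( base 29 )16c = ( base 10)1027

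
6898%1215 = 823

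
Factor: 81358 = 2^1 * 19^1 * 2141^1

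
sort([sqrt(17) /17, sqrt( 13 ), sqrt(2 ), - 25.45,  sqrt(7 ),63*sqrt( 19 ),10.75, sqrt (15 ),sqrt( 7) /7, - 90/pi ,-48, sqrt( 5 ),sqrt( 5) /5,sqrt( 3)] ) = [ - 48,-90/pi, - 25.45, sqrt( 17) /17, sqrt(7 )/7, sqrt ( 5 ) /5 , sqrt(2),sqrt(3 ),  sqrt( 5 ), sqrt( 7 ), sqrt( 13 ), sqrt(15) , 10.75, 63*sqrt( 19 ) ] 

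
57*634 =36138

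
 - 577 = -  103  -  474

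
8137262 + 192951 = 8330213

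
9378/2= 4689 =4689.00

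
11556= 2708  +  8848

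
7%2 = 1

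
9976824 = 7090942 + 2885882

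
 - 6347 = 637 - 6984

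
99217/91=1090 + 27/91=1090.30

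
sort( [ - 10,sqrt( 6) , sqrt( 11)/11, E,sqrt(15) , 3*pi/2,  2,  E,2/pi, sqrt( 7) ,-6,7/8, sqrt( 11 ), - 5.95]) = [ - 10, - 6, - 5.95, sqrt(11 )/11,2/pi,7/8,2 , sqrt(6) , sqrt(7), E,E,  sqrt(11),  sqrt(15),3*pi/2] 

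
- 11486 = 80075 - 91561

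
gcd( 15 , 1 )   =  1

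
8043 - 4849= 3194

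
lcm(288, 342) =5472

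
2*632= 1264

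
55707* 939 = 52308873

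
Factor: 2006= 2^1*17^1*59^1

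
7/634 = 7/634=0.01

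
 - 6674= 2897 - 9571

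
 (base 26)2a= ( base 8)76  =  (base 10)62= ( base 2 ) 111110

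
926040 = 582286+343754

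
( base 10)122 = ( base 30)42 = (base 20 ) 62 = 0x7a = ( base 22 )5C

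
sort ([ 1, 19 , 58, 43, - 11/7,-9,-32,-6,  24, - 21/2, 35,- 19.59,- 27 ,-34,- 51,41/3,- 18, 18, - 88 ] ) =[ - 88,-51,  -  34,-32, - 27, - 19.59 , - 18, - 21/2, - 9,-6 , - 11/7, 1, 41/3, 18,  19,24, 35, 43, 58]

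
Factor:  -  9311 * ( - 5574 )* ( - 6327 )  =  - 2^1*3^3*19^1*37^1*929^1*9311^1 = -328368225078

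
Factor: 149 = 149^1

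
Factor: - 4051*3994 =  - 16179694 =-2^1*1997^1*4051^1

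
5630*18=101340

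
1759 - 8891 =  - 7132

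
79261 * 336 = 26631696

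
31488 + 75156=106644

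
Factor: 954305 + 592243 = 2^2*3^1*128879^1 = 1546548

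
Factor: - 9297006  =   - 2^1*3^1*1549501^1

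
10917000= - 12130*( - 900) 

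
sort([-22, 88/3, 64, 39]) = [ - 22,88/3, 39, 64 ]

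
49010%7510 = 3950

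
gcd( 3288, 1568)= 8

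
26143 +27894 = 54037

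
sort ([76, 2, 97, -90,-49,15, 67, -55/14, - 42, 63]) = [ -90 , - 49, - 42,-55/14,2 , 15 , 63, 67, 76, 97]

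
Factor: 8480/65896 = 1060/8237= 2^2*5^1* 53^1*8237^( - 1)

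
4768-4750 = 18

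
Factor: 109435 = 5^1*43^1*  509^1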